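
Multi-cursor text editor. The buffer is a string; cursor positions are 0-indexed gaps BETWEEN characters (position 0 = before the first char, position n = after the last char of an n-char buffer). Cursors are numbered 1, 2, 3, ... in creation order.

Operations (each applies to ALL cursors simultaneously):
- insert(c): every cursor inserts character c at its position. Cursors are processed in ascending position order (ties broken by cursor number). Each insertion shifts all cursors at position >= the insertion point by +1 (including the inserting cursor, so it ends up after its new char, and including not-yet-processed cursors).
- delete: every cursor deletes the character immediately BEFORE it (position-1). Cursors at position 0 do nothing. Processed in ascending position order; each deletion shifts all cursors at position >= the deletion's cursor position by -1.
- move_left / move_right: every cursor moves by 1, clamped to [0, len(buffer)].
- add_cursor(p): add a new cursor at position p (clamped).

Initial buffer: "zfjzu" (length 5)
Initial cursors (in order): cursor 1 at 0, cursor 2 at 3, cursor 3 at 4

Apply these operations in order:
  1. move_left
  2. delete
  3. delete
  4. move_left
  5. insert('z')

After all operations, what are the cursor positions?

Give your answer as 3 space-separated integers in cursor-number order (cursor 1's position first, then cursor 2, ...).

Answer: 3 3 3

Derivation:
After op 1 (move_left): buffer="zfjzu" (len 5), cursors c1@0 c2@2 c3@3, authorship .....
After op 2 (delete): buffer="zzu" (len 3), cursors c1@0 c2@1 c3@1, authorship ...
After op 3 (delete): buffer="zu" (len 2), cursors c1@0 c2@0 c3@0, authorship ..
After op 4 (move_left): buffer="zu" (len 2), cursors c1@0 c2@0 c3@0, authorship ..
After op 5 (insert('z')): buffer="zzzzu" (len 5), cursors c1@3 c2@3 c3@3, authorship 123..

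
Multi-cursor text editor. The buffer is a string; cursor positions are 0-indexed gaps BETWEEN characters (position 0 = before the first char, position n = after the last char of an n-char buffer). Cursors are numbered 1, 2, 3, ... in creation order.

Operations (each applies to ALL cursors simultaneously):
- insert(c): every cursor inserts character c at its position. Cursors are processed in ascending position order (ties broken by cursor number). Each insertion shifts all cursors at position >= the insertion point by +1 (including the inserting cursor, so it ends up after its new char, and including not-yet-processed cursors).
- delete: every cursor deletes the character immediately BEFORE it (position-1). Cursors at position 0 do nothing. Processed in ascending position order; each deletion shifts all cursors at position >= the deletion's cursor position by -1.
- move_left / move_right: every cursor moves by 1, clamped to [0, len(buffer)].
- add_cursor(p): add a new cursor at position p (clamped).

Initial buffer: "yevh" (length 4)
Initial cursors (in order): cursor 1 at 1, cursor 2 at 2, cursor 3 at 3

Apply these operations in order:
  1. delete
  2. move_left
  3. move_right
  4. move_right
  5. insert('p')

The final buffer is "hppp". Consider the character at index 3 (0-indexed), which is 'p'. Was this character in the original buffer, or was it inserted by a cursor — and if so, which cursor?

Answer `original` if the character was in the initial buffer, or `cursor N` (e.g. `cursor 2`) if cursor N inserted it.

After op 1 (delete): buffer="h" (len 1), cursors c1@0 c2@0 c3@0, authorship .
After op 2 (move_left): buffer="h" (len 1), cursors c1@0 c2@0 c3@0, authorship .
After op 3 (move_right): buffer="h" (len 1), cursors c1@1 c2@1 c3@1, authorship .
After op 4 (move_right): buffer="h" (len 1), cursors c1@1 c2@1 c3@1, authorship .
After op 5 (insert('p')): buffer="hppp" (len 4), cursors c1@4 c2@4 c3@4, authorship .123
Authorship (.=original, N=cursor N): . 1 2 3
Index 3: author = 3

Answer: cursor 3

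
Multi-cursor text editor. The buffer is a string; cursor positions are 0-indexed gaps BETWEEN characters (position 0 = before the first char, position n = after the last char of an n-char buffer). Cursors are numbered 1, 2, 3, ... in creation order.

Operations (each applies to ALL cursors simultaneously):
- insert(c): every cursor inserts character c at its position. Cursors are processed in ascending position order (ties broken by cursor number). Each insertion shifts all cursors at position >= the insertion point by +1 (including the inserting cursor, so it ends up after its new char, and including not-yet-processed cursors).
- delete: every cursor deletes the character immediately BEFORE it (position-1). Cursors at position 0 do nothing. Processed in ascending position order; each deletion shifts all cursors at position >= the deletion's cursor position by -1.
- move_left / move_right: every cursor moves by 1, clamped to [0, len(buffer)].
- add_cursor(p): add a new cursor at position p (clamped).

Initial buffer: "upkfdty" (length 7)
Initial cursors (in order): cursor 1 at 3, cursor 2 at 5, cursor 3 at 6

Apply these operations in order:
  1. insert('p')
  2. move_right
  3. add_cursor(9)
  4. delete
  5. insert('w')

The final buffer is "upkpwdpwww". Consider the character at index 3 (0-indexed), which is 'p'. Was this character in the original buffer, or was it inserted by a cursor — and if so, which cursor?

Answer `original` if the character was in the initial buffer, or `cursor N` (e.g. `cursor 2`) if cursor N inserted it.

Answer: cursor 1

Derivation:
After op 1 (insert('p')): buffer="upkpfdptpy" (len 10), cursors c1@4 c2@7 c3@9, authorship ...1..2.3.
After op 2 (move_right): buffer="upkpfdptpy" (len 10), cursors c1@5 c2@8 c3@10, authorship ...1..2.3.
After op 3 (add_cursor(9)): buffer="upkpfdptpy" (len 10), cursors c1@5 c2@8 c4@9 c3@10, authorship ...1..2.3.
After op 4 (delete): buffer="upkpdp" (len 6), cursors c1@4 c2@6 c3@6 c4@6, authorship ...1.2
After op 5 (insert('w')): buffer="upkpwdpwww" (len 10), cursors c1@5 c2@10 c3@10 c4@10, authorship ...11.2234
Authorship (.=original, N=cursor N): . . . 1 1 . 2 2 3 4
Index 3: author = 1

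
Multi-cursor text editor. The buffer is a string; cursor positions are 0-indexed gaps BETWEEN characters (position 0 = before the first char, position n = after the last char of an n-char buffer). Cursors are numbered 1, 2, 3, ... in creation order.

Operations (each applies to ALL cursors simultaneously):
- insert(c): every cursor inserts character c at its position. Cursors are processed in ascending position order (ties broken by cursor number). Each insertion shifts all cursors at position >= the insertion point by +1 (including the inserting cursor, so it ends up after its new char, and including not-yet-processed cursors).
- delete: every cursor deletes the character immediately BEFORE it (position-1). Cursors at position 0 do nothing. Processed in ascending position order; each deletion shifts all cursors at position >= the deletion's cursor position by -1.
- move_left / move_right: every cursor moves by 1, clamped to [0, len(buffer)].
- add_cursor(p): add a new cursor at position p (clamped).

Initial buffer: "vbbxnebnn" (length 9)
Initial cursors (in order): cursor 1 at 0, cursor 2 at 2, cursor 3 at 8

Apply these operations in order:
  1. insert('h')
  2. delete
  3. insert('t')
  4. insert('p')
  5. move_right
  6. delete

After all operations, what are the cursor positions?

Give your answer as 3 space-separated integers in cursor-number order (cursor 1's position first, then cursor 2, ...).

After op 1 (insert('h')): buffer="hvbhbxnebnhn" (len 12), cursors c1@1 c2@4 c3@11, authorship 1..2......3.
After op 2 (delete): buffer="vbbxnebnn" (len 9), cursors c1@0 c2@2 c3@8, authorship .........
After op 3 (insert('t')): buffer="tvbtbxnebntn" (len 12), cursors c1@1 c2@4 c3@11, authorship 1..2......3.
After op 4 (insert('p')): buffer="tpvbtpbxnebntpn" (len 15), cursors c1@2 c2@6 c3@14, authorship 11..22......33.
After op 5 (move_right): buffer="tpvbtpbxnebntpn" (len 15), cursors c1@3 c2@7 c3@15, authorship 11..22......33.
After op 6 (delete): buffer="tpbtpxnebntp" (len 12), cursors c1@2 c2@5 c3@12, authorship 11.22.....33

Answer: 2 5 12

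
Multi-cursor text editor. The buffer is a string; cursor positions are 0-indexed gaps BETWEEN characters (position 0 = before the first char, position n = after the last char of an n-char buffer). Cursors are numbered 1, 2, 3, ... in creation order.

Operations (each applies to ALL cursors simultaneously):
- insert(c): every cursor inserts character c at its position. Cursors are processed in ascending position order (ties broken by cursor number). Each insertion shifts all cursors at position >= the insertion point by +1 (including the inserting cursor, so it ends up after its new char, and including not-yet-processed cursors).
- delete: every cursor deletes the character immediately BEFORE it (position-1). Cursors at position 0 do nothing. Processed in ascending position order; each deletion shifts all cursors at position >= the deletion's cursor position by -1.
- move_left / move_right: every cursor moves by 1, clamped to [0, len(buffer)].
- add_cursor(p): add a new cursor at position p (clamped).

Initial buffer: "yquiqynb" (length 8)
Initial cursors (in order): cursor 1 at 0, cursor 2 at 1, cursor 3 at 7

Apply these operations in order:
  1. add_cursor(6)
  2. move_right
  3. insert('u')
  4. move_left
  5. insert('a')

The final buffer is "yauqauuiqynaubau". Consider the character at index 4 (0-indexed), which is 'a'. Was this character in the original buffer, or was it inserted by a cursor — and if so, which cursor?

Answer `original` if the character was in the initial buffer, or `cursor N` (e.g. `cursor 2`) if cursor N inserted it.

Answer: cursor 2

Derivation:
After op 1 (add_cursor(6)): buffer="yquiqynb" (len 8), cursors c1@0 c2@1 c4@6 c3@7, authorship ........
After op 2 (move_right): buffer="yquiqynb" (len 8), cursors c1@1 c2@2 c4@7 c3@8, authorship ........
After op 3 (insert('u')): buffer="yuquuiqynubu" (len 12), cursors c1@2 c2@4 c4@10 c3@12, authorship .1.2.....4.3
After op 4 (move_left): buffer="yuquuiqynubu" (len 12), cursors c1@1 c2@3 c4@9 c3@11, authorship .1.2.....4.3
After op 5 (insert('a')): buffer="yauqauuiqynaubau" (len 16), cursors c1@2 c2@5 c4@12 c3@15, authorship .11.22.....44.33
Authorship (.=original, N=cursor N): . 1 1 . 2 2 . . . . . 4 4 . 3 3
Index 4: author = 2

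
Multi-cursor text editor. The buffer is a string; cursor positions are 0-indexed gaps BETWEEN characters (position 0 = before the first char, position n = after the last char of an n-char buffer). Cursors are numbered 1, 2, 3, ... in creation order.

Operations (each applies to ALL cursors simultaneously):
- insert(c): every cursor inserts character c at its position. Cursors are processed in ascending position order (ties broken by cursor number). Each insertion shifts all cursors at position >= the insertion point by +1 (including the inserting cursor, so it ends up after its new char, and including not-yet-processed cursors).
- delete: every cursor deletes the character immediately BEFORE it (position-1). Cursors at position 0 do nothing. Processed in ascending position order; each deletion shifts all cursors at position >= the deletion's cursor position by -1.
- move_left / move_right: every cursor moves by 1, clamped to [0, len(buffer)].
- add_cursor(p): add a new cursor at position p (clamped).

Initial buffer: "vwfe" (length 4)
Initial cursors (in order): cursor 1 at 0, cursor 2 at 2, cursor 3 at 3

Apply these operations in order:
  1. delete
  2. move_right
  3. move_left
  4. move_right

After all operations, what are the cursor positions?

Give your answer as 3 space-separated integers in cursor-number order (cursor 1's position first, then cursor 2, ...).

Answer: 1 2 2

Derivation:
After op 1 (delete): buffer="ve" (len 2), cursors c1@0 c2@1 c3@1, authorship ..
After op 2 (move_right): buffer="ve" (len 2), cursors c1@1 c2@2 c3@2, authorship ..
After op 3 (move_left): buffer="ve" (len 2), cursors c1@0 c2@1 c3@1, authorship ..
After op 4 (move_right): buffer="ve" (len 2), cursors c1@1 c2@2 c3@2, authorship ..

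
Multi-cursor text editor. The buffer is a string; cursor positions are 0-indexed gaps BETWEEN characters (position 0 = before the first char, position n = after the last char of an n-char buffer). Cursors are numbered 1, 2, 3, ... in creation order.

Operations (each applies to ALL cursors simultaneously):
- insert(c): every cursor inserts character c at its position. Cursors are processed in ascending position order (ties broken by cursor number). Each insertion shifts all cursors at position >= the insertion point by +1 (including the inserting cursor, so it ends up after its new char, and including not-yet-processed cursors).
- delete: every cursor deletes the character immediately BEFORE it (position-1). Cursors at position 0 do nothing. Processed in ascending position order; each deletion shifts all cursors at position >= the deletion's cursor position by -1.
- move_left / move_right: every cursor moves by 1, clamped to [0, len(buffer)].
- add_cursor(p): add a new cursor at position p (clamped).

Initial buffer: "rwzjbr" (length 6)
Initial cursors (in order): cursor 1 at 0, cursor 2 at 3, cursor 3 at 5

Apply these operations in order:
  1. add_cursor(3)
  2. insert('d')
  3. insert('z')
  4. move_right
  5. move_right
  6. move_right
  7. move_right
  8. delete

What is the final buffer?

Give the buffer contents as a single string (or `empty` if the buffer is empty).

Answer: dzrwzdzzjb

Derivation:
After op 1 (add_cursor(3)): buffer="rwzjbr" (len 6), cursors c1@0 c2@3 c4@3 c3@5, authorship ......
After op 2 (insert('d')): buffer="drwzddjbdr" (len 10), cursors c1@1 c2@6 c4@6 c3@9, authorship 1...24..3.
After op 3 (insert('z')): buffer="dzrwzddzzjbdzr" (len 14), cursors c1@2 c2@9 c4@9 c3@13, authorship 11...2424..33.
After op 4 (move_right): buffer="dzrwzddzzjbdzr" (len 14), cursors c1@3 c2@10 c4@10 c3@14, authorship 11...2424..33.
After op 5 (move_right): buffer="dzrwzddzzjbdzr" (len 14), cursors c1@4 c2@11 c4@11 c3@14, authorship 11...2424..33.
After op 6 (move_right): buffer="dzrwzddzzjbdzr" (len 14), cursors c1@5 c2@12 c4@12 c3@14, authorship 11...2424..33.
After op 7 (move_right): buffer="dzrwzddzzjbdzr" (len 14), cursors c1@6 c2@13 c4@13 c3@14, authorship 11...2424..33.
After op 8 (delete): buffer="dzrwzdzzjb" (len 10), cursors c1@5 c2@10 c3@10 c4@10, authorship 11...424..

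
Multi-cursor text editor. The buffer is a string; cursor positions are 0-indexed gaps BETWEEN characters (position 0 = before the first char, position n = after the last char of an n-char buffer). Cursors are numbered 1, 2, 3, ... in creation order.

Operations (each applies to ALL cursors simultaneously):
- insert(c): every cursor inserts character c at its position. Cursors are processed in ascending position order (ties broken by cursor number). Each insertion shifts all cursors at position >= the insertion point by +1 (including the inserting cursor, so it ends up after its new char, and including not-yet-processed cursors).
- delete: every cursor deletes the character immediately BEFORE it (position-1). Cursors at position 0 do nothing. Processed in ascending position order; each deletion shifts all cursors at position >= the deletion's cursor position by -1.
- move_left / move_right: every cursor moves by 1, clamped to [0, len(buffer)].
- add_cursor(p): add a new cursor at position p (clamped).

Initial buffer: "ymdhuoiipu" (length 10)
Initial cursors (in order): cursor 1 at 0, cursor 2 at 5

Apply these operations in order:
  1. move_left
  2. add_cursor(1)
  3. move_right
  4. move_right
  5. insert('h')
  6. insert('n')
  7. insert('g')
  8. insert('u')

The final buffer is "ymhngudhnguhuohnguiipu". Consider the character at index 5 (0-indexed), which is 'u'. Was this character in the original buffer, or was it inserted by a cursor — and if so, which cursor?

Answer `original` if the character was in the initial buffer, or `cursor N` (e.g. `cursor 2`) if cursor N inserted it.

Answer: cursor 1

Derivation:
After op 1 (move_left): buffer="ymdhuoiipu" (len 10), cursors c1@0 c2@4, authorship ..........
After op 2 (add_cursor(1)): buffer="ymdhuoiipu" (len 10), cursors c1@0 c3@1 c2@4, authorship ..........
After op 3 (move_right): buffer="ymdhuoiipu" (len 10), cursors c1@1 c3@2 c2@5, authorship ..........
After op 4 (move_right): buffer="ymdhuoiipu" (len 10), cursors c1@2 c3@3 c2@6, authorship ..........
After op 5 (insert('h')): buffer="ymhdhhuohiipu" (len 13), cursors c1@3 c3@5 c2@9, authorship ..1.3...2....
After op 6 (insert('n')): buffer="ymhndhnhuohniipu" (len 16), cursors c1@4 c3@7 c2@12, authorship ..11.33...22....
After op 7 (insert('g')): buffer="ymhngdhnghuohngiipu" (len 19), cursors c1@5 c3@9 c2@15, authorship ..111.333...222....
After op 8 (insert('u')): buffer="ymhngudhnguhuohnguiipu" (len 22), cursors c1@6 c3@11 c2@18, authorship ..1111.3333...2222....
Authorship (.=original, N=cursor N): . . 1 1 1 1 . 3 3 3 3 . . . 2 2 2 2 . . . .
Index 5: author = 1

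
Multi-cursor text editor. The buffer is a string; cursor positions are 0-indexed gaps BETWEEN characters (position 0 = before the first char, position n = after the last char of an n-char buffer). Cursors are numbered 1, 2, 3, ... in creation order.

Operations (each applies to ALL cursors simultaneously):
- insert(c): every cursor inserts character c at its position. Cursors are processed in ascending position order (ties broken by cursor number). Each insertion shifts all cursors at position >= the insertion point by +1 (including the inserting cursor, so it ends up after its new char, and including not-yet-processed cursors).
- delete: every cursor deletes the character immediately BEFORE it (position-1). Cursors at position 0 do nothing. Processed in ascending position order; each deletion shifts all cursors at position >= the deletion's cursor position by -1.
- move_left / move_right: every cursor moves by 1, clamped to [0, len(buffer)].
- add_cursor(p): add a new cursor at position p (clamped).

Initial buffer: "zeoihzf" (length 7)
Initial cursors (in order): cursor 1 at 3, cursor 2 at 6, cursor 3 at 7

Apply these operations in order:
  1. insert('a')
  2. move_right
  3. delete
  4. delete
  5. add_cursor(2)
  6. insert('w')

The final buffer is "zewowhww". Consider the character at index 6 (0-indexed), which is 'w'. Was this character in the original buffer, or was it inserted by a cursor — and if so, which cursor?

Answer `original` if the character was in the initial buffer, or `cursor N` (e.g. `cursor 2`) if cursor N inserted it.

Answer: cursor 2

Derivation:
After op 1 (insert('a')): buffer="zeoaihzafa" (len 10), cursors c1@4 c2@8 c3@10, authorship ...1...2.3
After op 2 (move_right): buffer="zeoaihzafa" (len 10), cursors c1@5 c2@9 c3@10, authorship ...1...2.3
After op 3 (delete): buffer="zeoahza" (len 7), cursors c1@4 c2@7 c3@7, authorship ...1..2
After op 4 (delete): buffer="zeoh" (len 4), cursors c1@3 c2@4 c3@4, authorship ....
After op 5 (add_cursor(2)): buffer="zeoh" (len 4), cursors c4@2 c1@3 c2@4 c3@4, authorship ....
After op 6 (insert('w')): buffer="zewowhww" (len 8), cursors c4@3 c1@5 c2@8 c3@8, authorship ..4.1.23
Authorship (.=original, N=cursor N): . . 4 . 1 . 2 3
Index 6: author = 2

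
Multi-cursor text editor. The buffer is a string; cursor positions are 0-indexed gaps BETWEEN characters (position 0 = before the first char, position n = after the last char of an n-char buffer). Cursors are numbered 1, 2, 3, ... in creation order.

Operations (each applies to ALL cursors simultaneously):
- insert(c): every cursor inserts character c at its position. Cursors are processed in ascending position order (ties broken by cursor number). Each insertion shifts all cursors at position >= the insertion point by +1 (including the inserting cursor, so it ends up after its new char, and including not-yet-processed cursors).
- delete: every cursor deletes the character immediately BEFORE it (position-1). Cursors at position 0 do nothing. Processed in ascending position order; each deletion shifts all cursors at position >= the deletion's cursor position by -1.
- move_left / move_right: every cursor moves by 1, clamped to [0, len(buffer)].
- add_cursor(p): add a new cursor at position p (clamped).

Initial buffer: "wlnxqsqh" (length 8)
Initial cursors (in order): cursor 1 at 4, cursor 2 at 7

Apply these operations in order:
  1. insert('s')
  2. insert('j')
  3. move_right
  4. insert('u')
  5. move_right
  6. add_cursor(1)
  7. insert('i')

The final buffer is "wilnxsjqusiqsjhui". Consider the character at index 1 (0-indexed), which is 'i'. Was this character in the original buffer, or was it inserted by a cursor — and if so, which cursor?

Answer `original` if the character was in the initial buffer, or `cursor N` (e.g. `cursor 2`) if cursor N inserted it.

After op 1 (insert('s')): buffer="wlnxsqsqsh" (len 10), cursors c1@5 c2@9, authorship ....1...2.
After op 2 (insert('j')): buffer="wlnxsjqsqsjh" (len 12), cursors c1@6 c2@11, authorship ....11...22.
After op 3 (move_right): buffer="wlnxsjqsqsjh" (len 12), cursors c1@7 c2@12, authorship ....11...22.
After op 4 (insert('u')): buffer="wlnxsjqusqsjhu" (len 14), cursors c1@8 c2@14, authorship ....11.1..22.2
After op 5 (move_right): buffer="wlnxsjqusqsjhu" (len 14), cursors c1@9 c2@14, authorship ....11.1..22.2
After op 6 (add_cursor(1)): buffer="wlnxsjqusqsjhu" (len 14), cursors c3@1 c1@9 c2@14, authorship ....11.1..22.2
After op 7 (insert('i')): buffer="wilnxsjqusiqsjhui" (len 17), cursors c3@2 c1@11 c2@17, authorship .3...11.1.1.22.22
Authorship (.=original, N=cursor N): . 3 . . . 1 1 . 1 . 1 . 2 2 . 2 2
Index 1: author = 3

Answer: cursor 3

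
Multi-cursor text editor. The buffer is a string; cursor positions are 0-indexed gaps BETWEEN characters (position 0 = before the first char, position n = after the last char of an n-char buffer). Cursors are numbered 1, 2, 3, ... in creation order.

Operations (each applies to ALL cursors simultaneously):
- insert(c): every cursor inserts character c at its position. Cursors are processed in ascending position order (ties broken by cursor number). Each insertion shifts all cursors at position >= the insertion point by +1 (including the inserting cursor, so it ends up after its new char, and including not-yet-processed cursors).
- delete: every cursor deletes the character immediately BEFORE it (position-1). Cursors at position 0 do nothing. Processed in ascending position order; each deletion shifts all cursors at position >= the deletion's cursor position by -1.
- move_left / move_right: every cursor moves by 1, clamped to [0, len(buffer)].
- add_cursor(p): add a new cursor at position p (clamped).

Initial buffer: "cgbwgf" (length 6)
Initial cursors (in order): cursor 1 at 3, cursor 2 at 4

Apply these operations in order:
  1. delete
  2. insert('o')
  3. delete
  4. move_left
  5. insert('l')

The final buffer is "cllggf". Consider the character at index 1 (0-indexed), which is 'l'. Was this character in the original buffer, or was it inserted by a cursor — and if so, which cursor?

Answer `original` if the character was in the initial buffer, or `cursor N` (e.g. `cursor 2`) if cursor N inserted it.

After op 1 (delete): buffer="cggf" (len 4), cursors c1@2 c2@2, authorship ....
After op 2 (insert('o')): buffer="cgoogf" (len 6), cursors c1@4 c2@4, authorship ..12..
After op 3 (delete): buffer="cggf" (len 4), cursors c1@2 c2@2, authorship ....
After op 4 (move_left): buffer="cggf" (len 4), cursors c1@1 c2@1, authorship ....
After op 5 (insert('l')): buffer="cllggf" (len 6), cursors c1@3 c2@3, authorship .12...
Authorship (.=original, N=cursor N): . 1 2 . . .
Index 1: author = 1

Answer: cursor 1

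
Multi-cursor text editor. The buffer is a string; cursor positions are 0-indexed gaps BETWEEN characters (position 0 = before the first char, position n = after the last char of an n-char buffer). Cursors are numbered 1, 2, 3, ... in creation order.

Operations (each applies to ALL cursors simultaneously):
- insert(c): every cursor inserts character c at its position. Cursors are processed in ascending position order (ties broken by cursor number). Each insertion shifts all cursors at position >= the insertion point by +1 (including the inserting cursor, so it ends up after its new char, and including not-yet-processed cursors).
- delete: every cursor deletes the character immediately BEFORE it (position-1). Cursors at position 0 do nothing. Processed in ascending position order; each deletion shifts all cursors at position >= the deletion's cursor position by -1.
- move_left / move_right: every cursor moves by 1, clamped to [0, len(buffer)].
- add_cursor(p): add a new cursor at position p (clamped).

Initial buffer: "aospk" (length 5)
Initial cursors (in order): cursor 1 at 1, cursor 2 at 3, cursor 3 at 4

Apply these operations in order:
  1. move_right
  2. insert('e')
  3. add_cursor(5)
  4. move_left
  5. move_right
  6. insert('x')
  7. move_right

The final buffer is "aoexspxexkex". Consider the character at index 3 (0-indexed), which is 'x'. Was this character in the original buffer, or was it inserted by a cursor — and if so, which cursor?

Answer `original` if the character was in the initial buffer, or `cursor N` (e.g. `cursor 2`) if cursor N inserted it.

After op 1 (move_right): buffer="aospk" (len 5), cursors c1@2 c2@4 c3@5, authorship .....
After op 2 (insert('e')): buffer="aoespeke" (len 8), cursors c1@3 c2@6 c3@8, authorship ..1..2.3
After op 3 (add_cursor(5)): buffer="aoespeke" (len 8), cursors c1@3 c4@5 c2@6 c3@8, authorship ..1..2.3
After op 4 (move_left): buffer="aoespeke" (len 8), cursors c1@2 c4@4 c2@5 c3@7, authorship ..1..2.3
After op 5 (move_right): buffer="aoespeke" (len 8), cursors c1@3 c4@5 c2@6 c3@8, authorship ..1..2.3
After op 6 (insert('x')): buffer="aoexspxexkex" (len 12), cursors c1@4 c4@7 c2@9 c3@12, authorship ..11..422.33
After op 7 (move_right): buffer="aoexspxexkex" (len 12), cursors c1@5 c4@8 c2@10 c3@12, authorship ..11..422.33
Authorship (.=original, N=cursor N): . . 1 1 . . 4 2 2 . 3 3
Index 3: author = 1

Answer: cursor 1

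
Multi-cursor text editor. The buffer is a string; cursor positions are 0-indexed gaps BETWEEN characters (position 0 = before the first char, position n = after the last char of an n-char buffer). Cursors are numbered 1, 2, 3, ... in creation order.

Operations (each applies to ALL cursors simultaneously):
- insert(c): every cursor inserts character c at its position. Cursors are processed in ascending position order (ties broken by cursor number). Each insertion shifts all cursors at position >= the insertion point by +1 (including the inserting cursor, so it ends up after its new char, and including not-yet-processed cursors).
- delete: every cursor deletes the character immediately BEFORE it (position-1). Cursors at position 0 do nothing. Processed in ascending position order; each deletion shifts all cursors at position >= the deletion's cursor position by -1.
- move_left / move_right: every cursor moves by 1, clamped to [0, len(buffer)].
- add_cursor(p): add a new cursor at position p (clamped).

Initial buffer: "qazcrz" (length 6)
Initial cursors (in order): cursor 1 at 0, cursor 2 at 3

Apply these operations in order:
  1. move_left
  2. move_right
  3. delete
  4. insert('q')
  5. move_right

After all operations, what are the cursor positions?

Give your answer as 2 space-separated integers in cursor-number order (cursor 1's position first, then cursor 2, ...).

After op 1 (move_left): buffer="qazcrz" (len 6), cursors c1@0 c2@2, authorship ......
After op 2 (move_right): buffer="qazcrz" (len 6), cursors c1@1 c2@3, authorship ......
After op 3 (delete): buffer="acrz" (len 4), cursors c1@0 c2@1, authorship ....
After op 4 (insert('q')): buffer="qaqcrz" (len 6), cursors c1@1 c2@3, authorship 1.2...
After op 5 (move_right): buffer="qaqcrz" (len 6), cursors c1@2 c2@4, authorship 1.2...

Answer: 2 4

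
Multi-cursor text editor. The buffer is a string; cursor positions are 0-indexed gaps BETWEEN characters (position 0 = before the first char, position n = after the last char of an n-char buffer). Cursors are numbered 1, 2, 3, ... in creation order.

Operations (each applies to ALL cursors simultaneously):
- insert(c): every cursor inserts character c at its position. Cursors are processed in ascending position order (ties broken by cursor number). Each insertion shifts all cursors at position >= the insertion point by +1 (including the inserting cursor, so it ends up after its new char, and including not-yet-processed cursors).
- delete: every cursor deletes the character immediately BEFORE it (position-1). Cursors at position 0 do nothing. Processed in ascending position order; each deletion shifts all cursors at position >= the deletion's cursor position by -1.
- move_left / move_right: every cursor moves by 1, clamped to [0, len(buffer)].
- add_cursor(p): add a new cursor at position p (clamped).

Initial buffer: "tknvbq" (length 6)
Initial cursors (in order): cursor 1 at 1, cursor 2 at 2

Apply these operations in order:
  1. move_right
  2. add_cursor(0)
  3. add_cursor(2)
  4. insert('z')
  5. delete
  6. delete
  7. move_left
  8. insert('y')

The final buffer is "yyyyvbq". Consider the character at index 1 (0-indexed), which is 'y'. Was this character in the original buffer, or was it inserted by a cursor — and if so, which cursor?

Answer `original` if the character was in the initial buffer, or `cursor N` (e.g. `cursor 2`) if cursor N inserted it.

After op 1 (move_right): buffer="tknvbq" (len 6), cursors c1@2 c2@3, authorship ......
After op 2 (add_cursor(0)): buffer="tknvbq" (len 6), cursors c3@0 c1@2 c2@3, authorship ......
After op 3 (add_cursor(2)): buffer="tknvbq" (len 6), cursors c3@0 c1@2 c4@2 c2@3, authorship ......
After op 4 (insert('z')): buffer="ztkzznzvbq" (len 10), cursors c3@1 c1@5 c4@5 c2@7, authorship 3..14.2...
After op 5 (delete): buffer="tknvbq" (len 6), cursors c3@0 c1@2 c4@2 c2@3, authorship ......
After op 6 (delete): buffer="vbq" (len 3), cursors c1@0 c2@0 c3@0 c4@0, authorship ...
After op 7 (move_left): buffer="vbq" (len 3), cursors c1@0 c2@0 c3@0 c4@0, authorship ...
After op 8 (insert('y')): buffer="yyyyvbq" (len 7), cursors c1@4 c2@4 c3@4 c4@4, authorship 1234...
Authorship (.=original, N=cursor N): 1 2 3 4 . . .
Index 1: author = 2

Answer: cursor 2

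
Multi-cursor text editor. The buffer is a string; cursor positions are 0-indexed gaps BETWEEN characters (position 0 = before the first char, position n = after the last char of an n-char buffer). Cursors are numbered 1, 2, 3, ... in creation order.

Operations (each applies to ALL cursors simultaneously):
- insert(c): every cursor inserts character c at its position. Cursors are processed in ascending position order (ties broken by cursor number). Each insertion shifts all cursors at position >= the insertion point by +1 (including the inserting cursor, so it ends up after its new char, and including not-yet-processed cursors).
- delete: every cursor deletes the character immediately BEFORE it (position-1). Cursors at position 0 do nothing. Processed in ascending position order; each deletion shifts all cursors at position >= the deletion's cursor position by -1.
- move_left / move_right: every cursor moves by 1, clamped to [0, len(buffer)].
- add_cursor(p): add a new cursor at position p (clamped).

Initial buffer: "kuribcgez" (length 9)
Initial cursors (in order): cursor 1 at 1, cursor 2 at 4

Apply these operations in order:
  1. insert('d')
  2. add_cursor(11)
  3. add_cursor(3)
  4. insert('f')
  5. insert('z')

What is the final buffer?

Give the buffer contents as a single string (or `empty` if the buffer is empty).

After op 1 (insert('d')): buffer="kduridbcgez" (len 11), cursors c1@2 c2@6, authorship .1...2.....
After op 2 (add_cursor(11)): buffer="kduridbcgez" (len 11), cursors c1@2 c2@6 c3@11, authorship .1...2.....
After op 3 (add_cursor(3)): buffer="kduridbcgez" (len 11), cursors c1@2 c4@3 c2@6 c3@11, authorship .1...2.....
After op 4 (insert('f')): buffer="kdfufridfbcgezf" (len 15), cursors c1@3 c4@5 c2@9 c3@15, authorship .11.4..22.....3
After op 5 (insert('z')): buffer="kdfzufzridfzbcgezfz" (len 19), cursors c1@4 c4@7 c2@12 c3@19, authorship .111.44..222.....33

Answer: kdfzufzridfzbcgezfz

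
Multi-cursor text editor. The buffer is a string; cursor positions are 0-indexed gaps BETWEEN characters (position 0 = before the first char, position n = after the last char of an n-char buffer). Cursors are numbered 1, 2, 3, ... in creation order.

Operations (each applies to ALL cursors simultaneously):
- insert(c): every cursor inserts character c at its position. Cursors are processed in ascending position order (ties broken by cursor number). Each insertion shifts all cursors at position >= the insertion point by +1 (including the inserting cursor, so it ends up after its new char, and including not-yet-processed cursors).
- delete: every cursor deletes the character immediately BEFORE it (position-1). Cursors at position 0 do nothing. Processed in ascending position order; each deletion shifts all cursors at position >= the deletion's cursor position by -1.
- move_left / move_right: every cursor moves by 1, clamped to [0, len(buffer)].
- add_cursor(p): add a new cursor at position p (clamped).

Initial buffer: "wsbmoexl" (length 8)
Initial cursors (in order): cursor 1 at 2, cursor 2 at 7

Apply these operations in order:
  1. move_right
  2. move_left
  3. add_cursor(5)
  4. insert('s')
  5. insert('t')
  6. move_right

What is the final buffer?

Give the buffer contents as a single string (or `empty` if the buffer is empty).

Answer: wsstbmostexstl

Derivation:
After op 1 (move_right): buffer="wsbmoexl" (len 8), cursors c1@3 c2@8, authorship ........
After op 2 (move_left): buffer="wsbmoexl" (len 8), cursors c1@2 c2@7, authorship ........
After op 3 (add_cursor(5)): buffer="wsbmoexl" (len 8), cursors c1@2 c3@5 c2@7, authorship ........
After op 4 (insert('s')): buffer="wssbmosexsl" (len 11), cursors c1@3 c3@7 c2@10, authorship ..1...3..2.
After op 5 (insert('t')): buffer="wsstbmostexstl" (len 14), cursors c1@4 c3@9 c2@13, authorship ..11...33..22.
After op 6 (move_right): buffer="wsstbmostexstl" (len 14), cursors c1@5 c3@10 c2@14, authorship ..11...33..22.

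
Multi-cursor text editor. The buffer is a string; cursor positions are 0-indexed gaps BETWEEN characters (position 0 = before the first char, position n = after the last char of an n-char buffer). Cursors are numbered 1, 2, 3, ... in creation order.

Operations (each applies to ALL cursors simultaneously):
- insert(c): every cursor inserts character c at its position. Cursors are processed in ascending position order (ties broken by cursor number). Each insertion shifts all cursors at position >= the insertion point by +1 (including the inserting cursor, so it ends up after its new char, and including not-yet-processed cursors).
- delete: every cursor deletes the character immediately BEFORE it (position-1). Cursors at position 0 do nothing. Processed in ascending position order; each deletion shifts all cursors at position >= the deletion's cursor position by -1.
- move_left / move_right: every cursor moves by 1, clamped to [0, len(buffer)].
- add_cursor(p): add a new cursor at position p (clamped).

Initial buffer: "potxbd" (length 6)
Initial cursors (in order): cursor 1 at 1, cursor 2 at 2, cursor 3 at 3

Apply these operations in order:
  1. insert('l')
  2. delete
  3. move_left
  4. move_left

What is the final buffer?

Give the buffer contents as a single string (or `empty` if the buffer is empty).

After op 1 (insert('l')): buffer="ploltlxbd" (len 9), cursors c1@2 c2@4 c3@6, authorship .1.2.3...
After op 2 (delete): buffer="potxbd" (len 6), cursors c1@1 c2@2 c3@3, authorship ......
After op 3 (move_left): buffer="potxbd" (len 6), cursors c1@0 c2@1 c3@2, authorship ......
After op 4 (move_left): buffer="potxbd" (len 6), cursors c1@0 c2@0 c3@1, authorship ......

Answer: potxbd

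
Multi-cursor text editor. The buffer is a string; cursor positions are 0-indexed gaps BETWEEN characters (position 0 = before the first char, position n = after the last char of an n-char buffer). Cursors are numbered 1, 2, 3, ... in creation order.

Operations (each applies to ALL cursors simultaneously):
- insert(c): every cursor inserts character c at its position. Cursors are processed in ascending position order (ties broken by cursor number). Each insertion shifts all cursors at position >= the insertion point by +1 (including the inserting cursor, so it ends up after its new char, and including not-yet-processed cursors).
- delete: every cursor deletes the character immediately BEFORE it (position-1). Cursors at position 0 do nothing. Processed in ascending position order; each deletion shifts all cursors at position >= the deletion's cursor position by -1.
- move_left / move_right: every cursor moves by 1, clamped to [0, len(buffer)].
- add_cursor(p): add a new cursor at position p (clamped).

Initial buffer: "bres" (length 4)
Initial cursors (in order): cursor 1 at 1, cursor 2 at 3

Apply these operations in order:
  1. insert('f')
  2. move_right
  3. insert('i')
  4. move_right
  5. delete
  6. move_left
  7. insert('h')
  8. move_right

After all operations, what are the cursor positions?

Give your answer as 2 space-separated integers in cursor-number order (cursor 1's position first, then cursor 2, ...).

After op 1 (insert('f')): buffer="bfrefs" (len 6), cursors c1@2 c2@5, authorship .1..2.
After op 2 (move_right): buffer="bfrefs" (len 6), cursors c1@3 c2@6, authorship .1..2.
After op 3 (insert('i')): buffer="bfriefsi" (len 8), cursors c1@4 c2@8, authorship .1.1.2.2
After op 4 (move_right): buffer="bfriefsi" (len 8), cursors c1@5 c2@8, authorship .1.1.2.2
After op 5 (delete): buffer="bfrifs" (len 6), cursors c1@4 c2@6, authorship .1.12.
After op 6 (move_left): buffer="bfrifs" (len 6), cursors c1@3 c2@5, authorship .1.12.
After op 7 (insert('h')): buffer="bfrhifhs" (len 8), cursors c1@4 c2@7, authorship .1.1122.
After op 8 (move_right): buffer="bfrhifhs" (len 8), cursors c1@5 c2@8, authorship .1.1122.

Answer: 5 8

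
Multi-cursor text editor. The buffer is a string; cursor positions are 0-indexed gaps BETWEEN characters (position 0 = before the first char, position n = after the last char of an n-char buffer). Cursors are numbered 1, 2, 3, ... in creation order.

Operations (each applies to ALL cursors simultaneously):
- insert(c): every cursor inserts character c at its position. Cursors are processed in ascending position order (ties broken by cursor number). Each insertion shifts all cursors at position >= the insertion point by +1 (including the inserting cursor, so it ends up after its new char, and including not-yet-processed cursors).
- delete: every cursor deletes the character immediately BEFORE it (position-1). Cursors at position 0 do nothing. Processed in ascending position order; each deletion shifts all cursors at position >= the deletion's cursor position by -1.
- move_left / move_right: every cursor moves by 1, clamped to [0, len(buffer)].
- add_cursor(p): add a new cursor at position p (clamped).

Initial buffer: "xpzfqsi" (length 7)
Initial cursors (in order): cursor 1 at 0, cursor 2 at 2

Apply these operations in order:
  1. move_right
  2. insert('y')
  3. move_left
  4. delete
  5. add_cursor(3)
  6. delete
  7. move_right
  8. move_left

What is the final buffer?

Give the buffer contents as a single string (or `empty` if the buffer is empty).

After op 1 (move_right): buffer="xpzfqsi" (len 7), cursors c1@1 c2@3, authorship .......
After op 2 (insert('y')): buffer="xypzyfqsi" (len 9), cursors c1@2 c2@5, authorship .1..2....
After op 3 (move_left): buffer="xypzyfqsi" (len 9), cursors c1@1 c2@4, authorship .1..2....
After op 4 (delete): buffer="ypyfqsi" (len 7), cursors c1@0 c2@2, authorship 1.2....
After op 5 (add_cursor(3)): buffer="ypyfqsi" (len 7), cursors c1@0 c2@2 c3@3, authorship 1.2....
After op 6 (delete): buffer="yfqsi" (len 5), cursors c1@0 c2@1 c3@1, authorship 1....
After op 7 (move_right): buffer="yfqsi" (len 5), cursors c1@1 c2@2 c3@2, authorship 1....
After op 8 (move_left): buffer="yfqsi" (len 5), cursors c1@0 c2@1 c3@1, authorship 1....

Answer: yfqsi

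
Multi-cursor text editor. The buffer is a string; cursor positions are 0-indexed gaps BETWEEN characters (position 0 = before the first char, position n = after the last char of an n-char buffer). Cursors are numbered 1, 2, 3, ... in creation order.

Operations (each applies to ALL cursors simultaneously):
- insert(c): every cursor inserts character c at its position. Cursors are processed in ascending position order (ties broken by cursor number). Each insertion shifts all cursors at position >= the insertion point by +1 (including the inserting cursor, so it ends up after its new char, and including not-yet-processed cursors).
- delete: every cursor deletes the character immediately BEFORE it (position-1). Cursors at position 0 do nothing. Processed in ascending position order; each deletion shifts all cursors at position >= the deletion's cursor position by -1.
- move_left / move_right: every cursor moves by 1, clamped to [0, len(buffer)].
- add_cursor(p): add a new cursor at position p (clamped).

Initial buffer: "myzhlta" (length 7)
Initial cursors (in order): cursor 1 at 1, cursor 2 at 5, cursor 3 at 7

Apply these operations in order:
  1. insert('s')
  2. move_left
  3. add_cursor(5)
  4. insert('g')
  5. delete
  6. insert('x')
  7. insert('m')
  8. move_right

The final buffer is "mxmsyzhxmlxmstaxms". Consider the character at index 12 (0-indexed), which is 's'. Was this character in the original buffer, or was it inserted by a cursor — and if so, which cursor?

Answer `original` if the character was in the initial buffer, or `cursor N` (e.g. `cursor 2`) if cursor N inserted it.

After op 1 (insert('s')): buffer="msyzhlstas" (len 10), cursors c1@2 c2@7 c3@10, authorship .1....2..3
After op 2 (move_left): buffer="msyzhlstas" (len 10), cursors c1@1 c2@6 c3@9, authorship .1....2..3
After op 3 (add_cursor(5)): buffer="msyzhlstas" (len 10), cursors c1@1 c4@5 c2@6 c3@9, authorship .1....2..3
After op 4 (insert('g')): buffer="mgsyzhglgstags" (len 14), cursors c1@2 c4@7 c2@9 c3@13, authorship .11...4.22..33
After op 5 (delete): buffer="msyzhlstas" (len 10), cursors c1@1 c4@5 c2@6 c3@9, authorship .1....2..3
After op 6 (insert('x')): buffer="mxsyzhxlxstaxs" (len 14), cursors c1@2 c4@7 c2@9 c3@13, authorship .11...4.22..33
After op 7 (insert('m')): buffer="mxmsyzhxmlxmstaxms" (len 18), cursors c1@3 c4@9 c2@12 c3@17, authorship .111...44.222..333
After op 8 (move_right): buffer="mxmsyzhxmlxmstaxms" (len 18), cursors c1@4 c4@10 c2@13 c3@18, authorship .111...44.222..333
Authorship (.=original, N=cursor N): . 1 1 1 . . . 4 4 . 2 2 2 . . 3 3 3
Index 12: author = 2

Answer: cursor 2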